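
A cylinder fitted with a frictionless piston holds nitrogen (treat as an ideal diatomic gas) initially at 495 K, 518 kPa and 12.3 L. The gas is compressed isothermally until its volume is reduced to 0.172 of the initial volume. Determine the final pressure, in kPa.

Isothermal: T stays 495 K; PV = const ⇒ V₂ = 2.12 L, P₂ = 3010 kPa.

3010 kPa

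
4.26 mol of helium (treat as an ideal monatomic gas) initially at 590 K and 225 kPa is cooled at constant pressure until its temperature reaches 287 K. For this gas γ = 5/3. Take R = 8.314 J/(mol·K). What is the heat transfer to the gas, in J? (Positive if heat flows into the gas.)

V₁ = nRT₁/P₁ = 4.26×8.314×590/225 = 92.9 L.
Isobaric: P stays 225 kPa; V/T = const ⇒ T₂ = 287 K, V₂ = 45.2 L.
W = PΔV = 225×(45.2−92.9) kPa·L = -10700 J.
ΔU = nCvΔT = 4.26×12.5×(287−590) = -16100 J.
Q = ΔU + W = nCpΔT = -26800 J.

-26800 J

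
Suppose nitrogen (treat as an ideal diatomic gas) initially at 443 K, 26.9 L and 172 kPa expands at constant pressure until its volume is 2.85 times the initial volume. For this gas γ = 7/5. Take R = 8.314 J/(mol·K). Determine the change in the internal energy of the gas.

21400 J

n = P₁V₁/(RT₁) = 172×26.9/(8.314×443) = 1.26 mol.
Isobaric: P stays 172 kPa; V/T = const ⇒ T₂ = 1260 K, V₂ = 76.7 L.
For an ideal gas ΔU = nCvΔT with Cv = (5/2)R = 20.8 J/(mol·K).
ΔU = 1.26×20.8×(1260−443) = 21400 J.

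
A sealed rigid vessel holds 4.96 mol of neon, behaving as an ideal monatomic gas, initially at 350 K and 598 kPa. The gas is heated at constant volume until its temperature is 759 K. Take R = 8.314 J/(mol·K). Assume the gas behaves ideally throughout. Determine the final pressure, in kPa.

V₁ = nRT₁/P₁ = 4.96×8.314×350/598 = 24.1 L.
Isochoric: V stays 24.1 L; P/T = const ⇒ T₂ = 759 K, P₂ = 1300 kPa.

1300 kPa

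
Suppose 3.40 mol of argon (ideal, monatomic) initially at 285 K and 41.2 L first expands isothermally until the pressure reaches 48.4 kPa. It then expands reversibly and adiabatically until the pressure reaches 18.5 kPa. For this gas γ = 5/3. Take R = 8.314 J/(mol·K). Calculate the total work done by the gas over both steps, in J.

P₁ = nRT₁/V₁ = 3.40×8.314×285/41.2 = 196 kPa.
Step 1 — Isothermal: T stays 285 K; PV = const ⇒ V₂ = 166 L, P₂ = 48.4 kPa.
ΔU = 0 (ideal gas, T constant).
W = nRT ln(V₂/V₁) = 3.40×8.314×285×ln(4.04) = 11200 J.
Q = ΔU + W = 11200 J.
State after step 1: P = 48.4 kPa, V = 166 L, T = 285 K.
Step 2 — Adiabatic: T₂/T₁ = (P₂/P₁)^((γ−1)/γ) ⇒ T₂ = 285×(0.382)^0.400 = 194 K; V₂ = 296 L.
ΔU = nCvΔT = 3.40×12.5×(194−285) = -3860 J.
Q = 0 for an adiabatic process, so W = −ΔU = 3860 J.
Net over both steps: W = 15100 J, Q = 11200 J, ΔU = -3860 J.

15100 J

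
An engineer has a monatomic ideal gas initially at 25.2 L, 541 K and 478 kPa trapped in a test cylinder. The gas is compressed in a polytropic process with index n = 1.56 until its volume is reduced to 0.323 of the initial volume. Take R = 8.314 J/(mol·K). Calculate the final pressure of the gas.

2790 kPa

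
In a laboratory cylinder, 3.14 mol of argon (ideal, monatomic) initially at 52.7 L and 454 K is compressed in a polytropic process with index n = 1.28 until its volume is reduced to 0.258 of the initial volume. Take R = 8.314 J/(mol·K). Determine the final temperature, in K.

663 K

P₁ = nRT₁/V₁ = 3.14×8.314×454/52.7 = 225 kPa.
Polytropic n=1.28: T₂ = T₁(V₁/V₂)^(n−1) = 454×(3.88)^0.28 = 663 K; P₂ = P₁(V₁/V₂)^n = 1270 kPa.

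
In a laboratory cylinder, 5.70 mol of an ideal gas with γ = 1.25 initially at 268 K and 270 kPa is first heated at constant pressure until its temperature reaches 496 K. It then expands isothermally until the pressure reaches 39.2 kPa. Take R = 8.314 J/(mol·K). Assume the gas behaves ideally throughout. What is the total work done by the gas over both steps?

V₁ = nRT₁/P₁ = 5.70×8.314×268/270 = 47.0 L.
Step 1 — Isobaric: P stays 270 kPa; V/T = const ⇒ T₂ = 496 K, V₂ = 87.1 L.
W = PΔV = 270×(87.1−47.0) kPa·L = 10800 J.
ΔU = nCvΔT = 5.70×33.3×(496−268) = 43200 J.
Q = ΔU + W = nCpΔT = 54000 J.
State after step 1: P = 270 kPa, V = 87.1 L, T = 496 K.
Step 2 — Isothermal: T stays 496 K; PV = const ⇒ V₂ = 600 L, P₂ = 39.2 kPa.
ΔU = 0 (ideal gas, T constant).
W = nRT ln(V₂/V₁) = 5.70×8.314×496×ln(6.89) = 45400 J.
Q = ΔU + W = 45400 J.
Net over both steps: W = 56200 J, Q = 99400 J, ΔU = 43200 J.

56200 J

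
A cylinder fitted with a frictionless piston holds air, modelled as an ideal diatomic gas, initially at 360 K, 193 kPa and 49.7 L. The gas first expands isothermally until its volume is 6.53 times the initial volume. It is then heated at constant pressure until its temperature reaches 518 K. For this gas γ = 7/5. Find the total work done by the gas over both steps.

22200 J

n = P₁V₁/(RT₁) = 193×49.7/(8.314×360) = 3.20 mol.
Step 1 — Isothermal: T stays 360 K; PV = const ⇒ V₂ = 325 L, P₂ = 29.6 kPa.
ΔU = 0 (ideal gas, T constant).
W = nRT ln(V₂/V₁) = 3.20×8.314×360×ln(6.53) = 18000 J.
Q = ΔU + W = 18000 J.
State after step 1: P = 29.6 kPa, V = 325 L, T = 360 K.
Step 2 — Isobaric: P stays 29.6 kPa; V/T = const ⇒ T₂ = 518 K, V₂ = 467 L.
W = PΔV = 29.6×(467−325) kPa·L = 4210 J.
ΔU = nCvΔT = 3.20×20.8×(518−360) = 10500 J.
Q = ΔU + W = nCpΔT = 14700 J.
Net over both steps: W = 22200 J, Q = 32700 J, ΔU = 10500 J.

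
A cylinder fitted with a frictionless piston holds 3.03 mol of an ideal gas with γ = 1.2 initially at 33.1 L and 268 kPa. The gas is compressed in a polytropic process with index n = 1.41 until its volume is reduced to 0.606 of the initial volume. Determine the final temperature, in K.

T₁ = P₁V₁/(nR) = 268×33.1/(3.03×8.314) = 352 K.
Polytropic n=1.41: T₂ = T₁(V₁/V₂)^(n−1) = 352×(1.65)^0.41 = 432 K; P₂ = P₁(V₁/V₂)^n = 543 kPa.

432 K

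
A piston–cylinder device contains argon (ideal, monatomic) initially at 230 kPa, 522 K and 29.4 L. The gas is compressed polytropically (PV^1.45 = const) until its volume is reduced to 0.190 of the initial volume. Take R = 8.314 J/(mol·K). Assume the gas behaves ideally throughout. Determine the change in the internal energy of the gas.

11300 J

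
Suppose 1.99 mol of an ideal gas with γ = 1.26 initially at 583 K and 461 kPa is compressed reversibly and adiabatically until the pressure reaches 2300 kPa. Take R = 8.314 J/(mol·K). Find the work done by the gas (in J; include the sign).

V₁ = nRT₁/P₁ = 1.99×8.314×583/461 = 20.9 L.
Adiabatic: T₂/T₁ = (P₂/P₁)^((γ−1)/γ) ⇒ T₂ = 583×(4.99)^0.206 = 812 K; V₂ = 5.84 L.
ΔU = nCvΔT = 1.99×32.0×(812−583) = 14600 J.
Q = 0 for an adiabatic process, so W = −ΔU = -14600 J.

-14600 J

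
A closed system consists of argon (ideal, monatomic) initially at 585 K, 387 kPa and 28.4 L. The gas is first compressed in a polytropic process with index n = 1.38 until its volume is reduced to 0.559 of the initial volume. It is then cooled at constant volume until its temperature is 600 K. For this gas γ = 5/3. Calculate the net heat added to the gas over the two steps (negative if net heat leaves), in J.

n = P₁V₁/(RT₁) = 387×28.4/(8.314×585) = 2.26 mol.
Step 1 — Polytropic n=1.38: T₂ = T₁(V₁/V₂)^(n−1) = 585×(1.79)^0.38 = 730 K; P₂ = P₁(V₁/V₂)^n = 864 kPa.
W = (P₁V₁−P₂V₂)/(n−1) = (387×28.4−864×15.9)/0.38 = -7150 J.
ΔU = nCvΔT = 2.26×12.5×(730−585) = 4080 J.
Q = ΔU + W = -3080 J.
State after step 1: P = 864 kPa, V = 15.9 L, T = 730 K.
Step 2 — Isochoric: V stays 15.9 L; P/T = const ⇒ T₂ = 600 K, P₂ = 710 kPa.
W = 0 (no volume change).
ΔU = nCvΔT = 2.26×12.5×(600−730) = -3650 J.
Q = ΔU = -3650 J.
Net over both steps: W = -7150 J, Q = -6730 J, ΔU = 423 J.

-6730 J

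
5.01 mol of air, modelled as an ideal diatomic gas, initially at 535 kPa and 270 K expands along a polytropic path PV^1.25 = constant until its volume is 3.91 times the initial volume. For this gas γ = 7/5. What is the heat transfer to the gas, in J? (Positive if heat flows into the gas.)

4870 J

V₁ = nRT₁/P₁ = 5.01×8.314×270/535 = 21.0 L.
Polytropic n=1.25: T₂ = T₁(V₁/V₂)^(n−1) = 270×(0.256)^0.25 = 192 K; P₂ = P₁(V₁/V₂)^n = 97.3 kPa.
W = (P₁V₁−P₂V₂)/(n−1) = (535×21.0−97.3×82.2)/0.25 = 13000 J.
ΔU = nCvΔT = 5.01×20.8×(192−270) = -8120 J.
Q = ΔU + W = 4870 J.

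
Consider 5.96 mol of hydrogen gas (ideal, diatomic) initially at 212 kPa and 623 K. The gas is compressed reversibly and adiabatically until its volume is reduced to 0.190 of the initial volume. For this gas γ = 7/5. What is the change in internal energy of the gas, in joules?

72800 J

V₁ = nRT₁/P₁ = 5.96×8.314×623/212 = 146 L.
Adiabatic: TV^(γ−1) = const ⇒ T₂ = 623×(5.26)^0.400 = 1210 K; PV^γ = const ⇒ P₂ = 2170 kPa.
For an ideal gas ΔU = nCvΔT with Cv = (5/2)R = 20.8 J/(mol·K).
ΔU = 5.96×20.8×(1210−623) = 72800 J.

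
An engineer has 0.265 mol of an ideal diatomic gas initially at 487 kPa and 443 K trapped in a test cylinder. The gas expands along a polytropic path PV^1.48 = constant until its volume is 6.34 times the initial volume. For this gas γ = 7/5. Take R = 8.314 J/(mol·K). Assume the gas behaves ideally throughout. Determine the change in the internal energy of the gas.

V₁ = nRT₁/P₁ = 0.265×8.314×443/487 = 2.00 L.
Polytropic n=1.48: T₂ = T₁(V₁/V₂)^(n−1) = 443×(0.158)^0.48 = 183 K; P₂ = P₁(V₁/V₂)^n = 31.7 kPa.
For an ideal gas ΔU = nCvΔT with Cv = (5/2)R = 20.8 J/(mol·K).
ΔU = 0.265×20.8×(183−443) = -1430 J.

-1430 J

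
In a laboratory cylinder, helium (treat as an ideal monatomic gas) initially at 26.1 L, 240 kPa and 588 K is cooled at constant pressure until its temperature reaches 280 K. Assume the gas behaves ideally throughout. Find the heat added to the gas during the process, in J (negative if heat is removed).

-8200 J

n = P₁V₁/(RT₁) = 240×26.1/(8.314×588) = 1.28 mol.
Isobaric: P stays 240 kPa; V/T = const ⇒ T₂ = 280 K, V₂ = 12.4 L.
W = PΔV = 240×(12.4−26.1) kPa·L = -3280 J.
ΔU = nCvΔT = 1.28×12.5×(280−588) = -4920 J.
Q = ΔU + W = nCpΔT = -8200 J.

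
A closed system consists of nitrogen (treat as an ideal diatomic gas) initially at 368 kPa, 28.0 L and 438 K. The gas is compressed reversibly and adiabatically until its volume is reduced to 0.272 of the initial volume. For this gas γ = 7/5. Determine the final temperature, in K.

Adiabatic: TV^(γ−1) = const ⇒ T₂ = 438×(3.68)^0.400 = 737 K; PV^γ = const ⇒ P₂ = 2280 kPa.

737 K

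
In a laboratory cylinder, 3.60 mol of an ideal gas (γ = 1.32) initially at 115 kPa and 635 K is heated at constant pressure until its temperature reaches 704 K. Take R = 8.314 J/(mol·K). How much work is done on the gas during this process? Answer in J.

-2070 J

V₁ = nRT₁/P₁ = 3.60×8.314×635/115 = 165 L.
Isobaric: P stays 115 kPa; V/T = const ⇒ T₂ = 704 K, V₂ = 183 L.
W = PΔV = 115×(183−165) kPa·L = 2070 J.
Work done on the gas = −W_by = -2070 J.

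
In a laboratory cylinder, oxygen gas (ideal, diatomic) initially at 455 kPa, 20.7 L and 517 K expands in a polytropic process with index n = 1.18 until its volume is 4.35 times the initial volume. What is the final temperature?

397 K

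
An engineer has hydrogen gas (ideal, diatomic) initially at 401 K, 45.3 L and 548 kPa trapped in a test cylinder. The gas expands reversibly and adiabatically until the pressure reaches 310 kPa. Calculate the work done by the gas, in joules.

9320 J

n = P₁V₁/(RT₁) = 548×45.3/(8.314×401) = 7.45 mol.
Adiabatic: T₂/T₁ = (P₂/P₁)^((γ−1)/γ) ⇒ T₂ = 401×(0.566)^0.286 = 341 K; V₂ = 68.0 L.
ΔU = nCvΔT = 7.45×20.8×(341−401) = -9320 J.
Q = 0 for an adiabatic process, so W = −ΔU = 9320 J.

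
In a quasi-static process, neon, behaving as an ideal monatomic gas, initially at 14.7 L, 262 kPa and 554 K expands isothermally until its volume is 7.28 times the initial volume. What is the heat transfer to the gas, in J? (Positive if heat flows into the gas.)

7650 J

n = P₁V₁/(RT₁) = 262×14.7/(8.314×554) = 0.836 mol.
Isothermal: T stays 554 K; PV = const ⇒ V₂ = 107 L, P₂ = 36.0 kPa.
ΔU = 0 (ideal gas, T constant).
W = nRT ln(V₂/V₁) = 0.836×8.314×554×ln(7.28) = 7650 J.
Q = ΔU + W = 7650 J.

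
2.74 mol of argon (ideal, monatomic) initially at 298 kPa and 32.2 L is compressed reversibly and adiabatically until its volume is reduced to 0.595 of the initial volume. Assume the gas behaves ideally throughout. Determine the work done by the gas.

-5950 J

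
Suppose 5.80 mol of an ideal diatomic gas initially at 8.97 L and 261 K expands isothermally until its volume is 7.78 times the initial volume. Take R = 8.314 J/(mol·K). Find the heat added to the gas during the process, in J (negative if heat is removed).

P₁ = nRT₁/V₁ = 5.80×8.314×261/8.97 = 1400 kPa.
Isothermal: T stays 261 K; PV = const ⇒ V₂ = 69.8 L, P₂ = 180 kPa.
ΔU = 0 (ideal gas, T constant).
W = nRT ln(V₂/V₁) = 5.80×8.314×261×ln(7.78) = 25800 J.
Q = ΔU + W = 25800 J.

25800 J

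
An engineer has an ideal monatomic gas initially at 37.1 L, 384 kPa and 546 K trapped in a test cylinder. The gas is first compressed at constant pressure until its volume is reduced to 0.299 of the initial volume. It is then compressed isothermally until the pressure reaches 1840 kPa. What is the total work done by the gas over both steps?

-16700 J

n = P₁V₁/(RT₁) = 384×37.1/(8.314×546) = 3.14 mol.
Step 1 — Isobaric: P stays 384 kPa; V/T = const ⇒ T₂ = 163 K, V₂ = 11.1 L.
W = PΔV = 384×(11.1−37.1) kPa·L = -9990 J.
ΔU = nCvΔT = 3.14×12.5×(163−546) = -15000 J.
Q = ΔU + W = nCpΔT = -25000 J.
State after step 1: P = 384 kPa, V = 11.1 L, T = 163 K.
Step 2 — Isothermal: T stays 163 K; PV = const ⇒ V₂ = 2.32 L, P₂ = 1840 kPa.
ΔU = 0 (ideal gas, T constant).
W = nRT ln(V₂/V₁) = 3.14×8.314×163×ln(0.209) = -6670 J.
Q = ΔU + W = -6670 J.
Net over both steps: W = -16700 J, Q = -31600 J, ΔU = -15000 J.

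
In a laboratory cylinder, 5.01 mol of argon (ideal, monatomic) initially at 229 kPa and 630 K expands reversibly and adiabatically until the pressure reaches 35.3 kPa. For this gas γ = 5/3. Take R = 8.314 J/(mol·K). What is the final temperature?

298 K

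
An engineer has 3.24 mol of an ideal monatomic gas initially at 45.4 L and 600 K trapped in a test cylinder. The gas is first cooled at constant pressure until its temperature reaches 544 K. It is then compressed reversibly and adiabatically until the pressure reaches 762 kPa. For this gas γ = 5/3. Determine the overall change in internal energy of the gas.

P₁ = nRT₁/V₁ = 3.24×8.314×600/45.4 = 356 kPa.
Step 1 — Isobaric: P stays 356 kPa; V/T = const ⇒ T₂ = 544 K, V₂ = 41.2 L.
W = PΔV = 356×(41.2−45.4) kPa·L = -1510 J.
ΔU = nCvΔT = 3.24×12.5×(544−600) = -2260 J.
Q = ΔU + W = nCpΔT = -3770 J.
State after step 1: P = 356 kPa, V = 41.2 L, T = 544 K.
Step 2 — Adiabatic: T₂/T₁ = (P₂/P₁)^((γ−1)/γ) ⇒ T₂ = 544×(2.14)^0.400 = 738 K; V₂ = 26.1 L.
ΔU = nCvΔT = 3.24×12.5×(738−544) = 7820 J.
Q = 0 for an adiabatic process, so W = −ΔU = -7820 J.
Net over both steps: W = -9330 J, Q = -3770 J, ΔU = 5560 J.

5560 J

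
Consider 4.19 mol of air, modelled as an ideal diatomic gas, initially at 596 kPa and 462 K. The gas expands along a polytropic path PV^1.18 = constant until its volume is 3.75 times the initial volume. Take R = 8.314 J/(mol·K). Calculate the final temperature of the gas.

V₁ = nRT₁/P₁ = 4.19×8.314×462/596 = 27.0 L.
Polytropic n=1.18: T₂ = T₁(V₁/V₂)^(n−1) = 462×(0.267)^0.18 = 364 K; P₂ = P₁(V₁/V₂)^n = 125 kPa.

364 K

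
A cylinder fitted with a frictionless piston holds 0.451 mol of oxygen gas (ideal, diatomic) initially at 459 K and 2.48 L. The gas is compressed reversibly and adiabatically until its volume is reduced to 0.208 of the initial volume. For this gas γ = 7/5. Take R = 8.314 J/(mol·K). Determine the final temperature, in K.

860 K

P₁ = nRT₁/V₁ = 0.451×8.314×459/2.48 = 694 kPa.
Adiabatic: TV^(γ−1) = const ⇒ T₂ = 459×(4.81)^0.400 = 860 K; PV^γ = const ⇒ P₂ = 6250 kPa.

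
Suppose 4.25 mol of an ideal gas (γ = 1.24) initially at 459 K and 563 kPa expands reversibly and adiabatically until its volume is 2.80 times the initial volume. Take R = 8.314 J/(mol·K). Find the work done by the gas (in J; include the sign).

14800 J

V₁ = nRT₁/P₁ = 4.25×8.314×459/563 = 28.8 L.
Adiabatic: TV^(γ−1) = const ⇒ T₂ = 459×(0.357)^0.240 = 359 K; PV^γ = const ⇒ P₂ = 157 kPa.
ΔU = nCvΔT = 4.25×34.6×(359−459) = -14800 J.
Q = 0 for an adiabatic process, so W = −ΔU = 14800 J.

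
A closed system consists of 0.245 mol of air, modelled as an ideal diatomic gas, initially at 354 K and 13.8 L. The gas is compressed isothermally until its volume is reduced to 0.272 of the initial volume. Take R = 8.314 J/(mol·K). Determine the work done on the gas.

P₁ = nRT₁/V₁ = 0.245×8.314×354/13.8 = 52.3 kPa.
Isothermal: T stays 354 K; PV = const ⇒ V₂ = 3.75 L, P₂ = 192 kPa.
W = nRT ln(V₂/V₁) = 0.245×8.314×354×ln(0.272) = -939 J.
Work done on the gas = −W_by = 939 J.

939 J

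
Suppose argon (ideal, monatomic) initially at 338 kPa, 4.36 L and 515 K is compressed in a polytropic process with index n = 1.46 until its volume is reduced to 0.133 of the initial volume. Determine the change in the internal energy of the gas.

3380 J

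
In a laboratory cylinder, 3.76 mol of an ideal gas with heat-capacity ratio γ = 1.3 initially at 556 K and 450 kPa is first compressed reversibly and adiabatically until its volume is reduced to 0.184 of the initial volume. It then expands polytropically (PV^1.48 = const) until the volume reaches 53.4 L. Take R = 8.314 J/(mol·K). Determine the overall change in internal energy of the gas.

V₁ = nRT₁/P₁ = 3.76×8.314×556/450 = 38.6 L.
Step 1 — Adiabatic: TV^(γ−1) = const ⇒ T₂ = 556×(5.43)^0.300 = 924 K; PV^γ = const ⇒ P₂ = 4060 kPa.
ΔU = nCvΔT = 3.76×27.7×(924−556) = 38300 J.
Q = 0 for an adiabatic process, so W = −ΔU = -38300 J.
State after step 1: P = 4060 kPa, V = 7.11 L, T = 924 K.
Step 2 — Polytropic n=1.48: T₂ = T₁(V₁/V₂)^(n−1) = 924×(0.133)^0.48 = 351 K; P₂ = P₁(V₁/V₂)^n = 205 kPa.
W = (P₁V₁−P₂V₂)/(n−1) = (4060×7.11−205×53.4)/0.48 = 37300 J.
ΔU = nCvΔT = 3.76×27.7×(351−924) = -59700 J.
Q = ΔU + W = -22400 J.
Net over both steps: W = -1020 J, Q = -22400 J, ΔU = -21400 J.

-21400 J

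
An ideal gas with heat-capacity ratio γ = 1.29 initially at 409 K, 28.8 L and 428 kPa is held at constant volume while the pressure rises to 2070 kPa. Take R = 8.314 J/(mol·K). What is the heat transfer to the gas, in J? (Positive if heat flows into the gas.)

163000 J

n = P₁V₁/(RT₁) = 428×28.8/(8.314×409) = 3.62 mol.
Isochoric: V stays 28.8 L; P/T = const ⇒ T₂ = 1980 K, P₂ = 2070 kPa.
W = 0 (no volume change).
ΔU = nCvΔT = 3.62×28.7×(1980−409) = 163000 J.
Q = ΔU = 163000 J.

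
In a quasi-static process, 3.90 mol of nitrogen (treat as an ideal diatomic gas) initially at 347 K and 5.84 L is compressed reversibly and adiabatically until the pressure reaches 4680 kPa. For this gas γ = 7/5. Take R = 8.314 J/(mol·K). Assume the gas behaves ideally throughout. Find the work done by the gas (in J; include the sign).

-8120 J

P₁ = nRT₁/V₁ = 3.90×8.314×347/5.84 = 1930 kPa.
Adiabatic: T₂/T₁ = (P₂/P₁)^((γ−1)/γ) ⇒ T₂ = 347×(2.43)^0.286 = 447 K; V₂ = 3.10 L.
ΔU = nCvΔT = 3.90×20.8×(447−347) = 8120 J.
Q = 0 for an adiabatic process, so W = −ΔU = -8120 J.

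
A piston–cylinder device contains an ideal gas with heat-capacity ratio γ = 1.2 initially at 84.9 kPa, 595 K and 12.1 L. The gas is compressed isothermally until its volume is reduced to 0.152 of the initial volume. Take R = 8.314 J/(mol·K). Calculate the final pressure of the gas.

559 kPa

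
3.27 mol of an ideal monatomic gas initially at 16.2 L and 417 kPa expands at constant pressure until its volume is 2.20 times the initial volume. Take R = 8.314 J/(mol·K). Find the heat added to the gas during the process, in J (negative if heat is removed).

20300 J

T₁ = P₁V₁/(nR) = 417×16.2/(3.27×8.314) = 248 K.
Isobaric: P stays 417 kPa; V/T = const ⇒ T₂ = 547 K, V₂ = 35.6 L.
W = PΔV = 417×(35.6−16.2) kPa·L = 8110 J.
ΔU = nCvΔT = 3.27×12.5×(547−248) = 12200 J.
Q = ΔU + W = nCpΔT = 20300 J.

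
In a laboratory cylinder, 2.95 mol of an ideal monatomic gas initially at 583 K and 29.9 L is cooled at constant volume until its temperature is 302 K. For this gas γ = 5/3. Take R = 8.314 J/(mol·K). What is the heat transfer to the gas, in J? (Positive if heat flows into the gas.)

P₁ = nRT₁/V₁ = 2.95×8.314×583/29.9 = 478 kPa.
Isochoric: V stays 29.9 L; P/T = const ⇒ T₂ = 302 K, P₂ = 248 kPa.
W = 0 (no volume change).
ΔU = nCvΔT = 2.95×12.5×(302−583) = -10300 J.
Q = ΔU = -10300 J.

-10300 J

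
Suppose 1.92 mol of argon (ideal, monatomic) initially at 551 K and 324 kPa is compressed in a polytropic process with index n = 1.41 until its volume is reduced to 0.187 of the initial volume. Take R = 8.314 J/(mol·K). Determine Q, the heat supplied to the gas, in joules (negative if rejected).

-8160 J

V₁ = nRT₁/P₁ = 1.92×8.314×551/324 = 27.1 L.
Polytropic n=1.41: T₂ = T₁(V₁/V₂)^(n−1) = 551×(5.35)^0.41 = 1100 K; P₂ = P₁(V₁/V₂)^n = 3450 kPa.
W = (P₁V₁−P₂V₂)/(n−1) = (324×27.1−3450×5.08)/0.41 = -21200 J.
ΔU = nCvΔT = 1.92×12.5×(1100−551) = 13000 J.
Q = ΔU + W = -8160 J.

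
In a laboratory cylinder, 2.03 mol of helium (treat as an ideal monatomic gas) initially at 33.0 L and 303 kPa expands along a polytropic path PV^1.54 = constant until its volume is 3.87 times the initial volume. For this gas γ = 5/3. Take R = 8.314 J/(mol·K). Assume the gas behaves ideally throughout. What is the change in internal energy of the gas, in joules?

T₁ = P₁V₁/(nR) = 303×33.0/(2.03×8.314) = 592 K.
Polytropic n=1.54: T₂ = T₁(V₁/V₂)^(n−1) = 592×(0.258)^0.54 = 285 K; P₂ = P₁(V₁/V₂)^n = 37.7 kPa.
For an ideal gas ΔU = nCvΔT with Cv = (3/2)R = 12.5 J/(mol·K).
ΔU = 2.03×12.5×(285−592) = -7780 J.

-7780 J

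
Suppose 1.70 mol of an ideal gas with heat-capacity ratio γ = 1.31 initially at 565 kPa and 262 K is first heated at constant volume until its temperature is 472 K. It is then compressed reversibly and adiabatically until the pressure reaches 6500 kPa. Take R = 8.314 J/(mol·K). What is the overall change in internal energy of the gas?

V₁ = nRT₁/P₁ = 1.70×8.314×262/565 = 6.55 L.
Step 1 — Isochoric: V stays 6.55 L; P/T = const ⇒ T₂ = 472 K, P₂ = 1020 kPa.
W = 0 (no volume change).
ΔU = nCvΔT = 1.70×26.8×(472−262) = 9570 J.
Q = ΔU = 9570 J.
State after step 1: P = 1020 kPa, V = 6.55 L, T = 472 K.
Step 2 — Adiabatic: T₂/T₁ = (P₂/P₁)^((γ−1)/γ) ⇒ T₂ = 472×(6.39)^0.237 = 732 K; V₂ = 1.59 L.
ΔU = nCvΔT = 1.70×26.8×(732−472) = 11900 J.
Q = 0 for an adiabatic process, so W = −ΔU = -11900 J.
Net over both steps: W = -11900 J, Q = 9570 J, ΔU = 21400 J.

21400 J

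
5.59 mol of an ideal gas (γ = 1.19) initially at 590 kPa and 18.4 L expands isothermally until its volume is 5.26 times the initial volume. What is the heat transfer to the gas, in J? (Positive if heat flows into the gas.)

18000 J

T₁ = P₁V₁/(nR) = 590×18.4/(5.59×8.314) = 234 K.
Isothermal: T stays 234 K; PV = const ⇒ V₂ = 96.8 L, P₂ = 112 kPa.
ΔU = 0 (ideal gas, T constant).
W = nRT ln(V₂/V₁) = 5.59×8.314×234×ln(5.26) = 18000 J.
Q = ΔU + W = 18000 J.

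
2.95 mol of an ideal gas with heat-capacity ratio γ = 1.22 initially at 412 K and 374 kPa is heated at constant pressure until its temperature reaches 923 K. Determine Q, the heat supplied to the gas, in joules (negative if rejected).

69500 J

V₁ = nRT₁/P₁ = 2.95×8.314×412/374 = 27.0 L.
Isobaric: P stays 374 kPa; V/T = const ⇒ T₂ = 923 K, V₂ = 60.5 L.
W = PΔV = 374×(60.5−27.0) kPa·L = 12500 J.
ΔU = nCvΔT = 2.95×37.8×(923−412) = 57000 J.
Q = ΔU + W = nCpΔT = 69500 J.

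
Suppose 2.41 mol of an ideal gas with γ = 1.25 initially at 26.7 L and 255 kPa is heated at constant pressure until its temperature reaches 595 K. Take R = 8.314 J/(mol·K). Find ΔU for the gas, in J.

20500 J

T₁ = P₁V₁/(nR) = 255×26.7/(2.41×8.314) = 340 K.
Isobaric: P stays 255 kPa; V/T = const ⇒ T₂ = 595 K, V₂ = 46.8 L.
For an ideal gas ΔU = nCvΔT with Cv = R/(γ−1) = 33.3 J/(mol·K).
ΔU = 2.41×33.3×(595−340) = 20500 J.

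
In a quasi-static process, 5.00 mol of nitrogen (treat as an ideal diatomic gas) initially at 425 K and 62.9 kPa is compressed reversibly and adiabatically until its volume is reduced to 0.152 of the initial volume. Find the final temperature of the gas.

903 K

V₁ = nRT₁/P₁ = 5.00×8.314×425/62.9 = 281 L.
Adiabatic: TV^(γ−1) = const ⇒ T₂ = 425×(6.58)^0.400 = 903 K; PV^γ = const ⇒ P₂ = 879 kPa.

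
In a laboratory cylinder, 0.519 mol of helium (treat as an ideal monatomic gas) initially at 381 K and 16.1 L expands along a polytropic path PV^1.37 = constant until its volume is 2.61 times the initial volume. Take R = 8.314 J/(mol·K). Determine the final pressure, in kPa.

P₁ = nRT₁/V₁ = 0.519×8.314×381/16.1 = 102 kPa.
Polytropic n=1.37: T₂ = T₁(V₁/V₂)^(n−1) = 381×(0.383)^0.37 = 267 K; P₂ = P₁(V₁/V₂)^n = 27.4 kPa.

27.4 kPa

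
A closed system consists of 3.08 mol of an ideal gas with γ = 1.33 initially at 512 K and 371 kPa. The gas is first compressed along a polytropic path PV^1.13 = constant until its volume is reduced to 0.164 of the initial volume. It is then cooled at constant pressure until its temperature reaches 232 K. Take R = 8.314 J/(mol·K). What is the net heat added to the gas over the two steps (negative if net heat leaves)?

V₁ = nRT₁/P₁ = 3.08×8.314×512/371 = 35.3 L.
Step 1 — Polytropic n=1.13: T₂ = T₁(V₁/V₂)^(n−1) = 512×(6.10)^0.13 = 648 K; P₂ = P₁(V₁/V₂)^n = 2860 kPa.
W = (P₁V₁−P₂V₂)/(n−1) = (371×35.3−2860×5.80)/0.13 = -26700 J.
ΔU = nCvΔT = 3.08×25.2×(648−512) = 10500 J.
Q = ΔU + W = -16200 J.
State after step 1: P = 2860 kPa, V = 5.80 L, T = 648 K.
Step 2 — Isobaric: P stays 2860 kPa; V/T = const ⇒ T₂ = 232 K, V₂ = 2.08 L.
W = PΔV = 2860×(2.08−5.80) kPa·L = -10600 J.
ΔU = nCvΔT = 3.08×25.2×(232−648) = -32300 J.
Q = ΔU + W = nCpΔT = -42900 J.
Net over both steps: W = -37400 J, Q = -59100 J, ΔU = -21700 J.

-59100 J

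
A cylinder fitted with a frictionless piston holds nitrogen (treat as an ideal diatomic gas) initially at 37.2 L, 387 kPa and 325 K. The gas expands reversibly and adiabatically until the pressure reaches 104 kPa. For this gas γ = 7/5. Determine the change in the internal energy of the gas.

-11300 J

n = P₁V₁/(RT₁) = 387×37.2/(8.314×325) = 5.33 mol.
Adiabatic: T₂/T₁ = (P₂/P₁)^((γ−1)/γ) ⇒ T₂ = 325×(0.269)^0.286 = 223 K; V₂ = 95.1 L.
For an ideal gas ΔU = nCvΔT with Cv = (5/2)R = 20.8 J/(mol·K).
ΔU = 5.33×20.8×(223−325) = -11300 J.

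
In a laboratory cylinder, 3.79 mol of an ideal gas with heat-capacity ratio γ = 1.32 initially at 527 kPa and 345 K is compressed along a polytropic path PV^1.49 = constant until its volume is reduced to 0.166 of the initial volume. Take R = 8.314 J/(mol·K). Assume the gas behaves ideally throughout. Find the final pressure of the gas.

V₁ = nRT₁/P₁ = 3.79×8.314×345/527 = 20.6 L.
Polytropic n=1.49: T₂ = T₁(V₁/V₂)^(n−1) = 345×(6.02)^0.49 = 832 K; P₂ = P₁(V₁/V₂)^n = 7650 kPa.

7650 kPa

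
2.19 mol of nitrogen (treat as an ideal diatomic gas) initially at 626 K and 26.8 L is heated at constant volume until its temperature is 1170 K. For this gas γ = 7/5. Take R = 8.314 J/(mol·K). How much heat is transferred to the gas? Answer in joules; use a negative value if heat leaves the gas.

P₁ = nRT₁/V₁ = 2.19×8.314×626/26.8 = 425 kPa.
Isochoric: V stays 26.8 L; P/T = const ⇒ T₂ = 1170 K, P₂ = 795 kPa.
W = 0 (no volume change).
ΔU = nCvΔT = 2.19×20.8×(1170−626) = 24800 J.
Q = ΔU = 24800 J.

24800 J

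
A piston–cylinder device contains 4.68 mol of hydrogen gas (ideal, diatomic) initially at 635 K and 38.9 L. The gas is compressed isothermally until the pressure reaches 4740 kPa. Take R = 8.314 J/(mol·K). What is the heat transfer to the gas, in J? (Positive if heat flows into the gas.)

P₁ = nRT₁/V₁ = 4.68×8.314×635/38.9 = 635 kPa.
Isothermal: T stays 635 K; PV = const ⇒ V₂ = 5.21 L, P₂ = 4740 kPa.
ΔU = 0 (ideal gas, T constant).
W = nRT ln(V₂/V₁) = 4.68×8.314×635×ln(0.134) = -49700 J.
Q = ΔU + W = -49700 J.

-49700 J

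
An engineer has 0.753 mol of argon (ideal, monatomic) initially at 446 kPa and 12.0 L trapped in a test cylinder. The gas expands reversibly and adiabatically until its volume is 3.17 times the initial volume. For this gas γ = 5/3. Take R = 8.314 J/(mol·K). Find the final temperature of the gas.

T₁ = P₁V₁/(nR) = 446×12.0/(0.753×8.314) = 855 K.
Adiabatic: TV^(γ−1) = const ⇒ T₂ = 855×(0.315)^0.667 = 396 K; PV^γ = const ⇒ P₂ = 65.2 kPa.

396 K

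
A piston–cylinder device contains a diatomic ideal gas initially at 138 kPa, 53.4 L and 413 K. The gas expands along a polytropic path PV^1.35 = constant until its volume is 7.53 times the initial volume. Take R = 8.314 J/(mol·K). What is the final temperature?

Polytropic n=1.35: T₂ = T₁(V₁/V₂)^(n−1) = 413×(0.133)^0.35 = 204 K; P₂ = P₁(V₁/V₂)^n = 9.04 kPa.

204 K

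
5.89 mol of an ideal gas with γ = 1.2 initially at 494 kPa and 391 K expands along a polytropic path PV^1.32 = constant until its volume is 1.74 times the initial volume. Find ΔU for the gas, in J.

-15500 J

V₁ = nRT₁/P₁ = 5.89×8.314×391/494 = 38.8 L.
Polytropic n=1.32: T₂ = T₁(V₁/V₂)^(n−1) = 391×(0.575)^0.32 = 327 K; P₂ = P₁(V₁/V₂)^n = 238 kPa.
For an ideal gas ΔU = nCvΔT with Cv = R/(γ−1) = 41.6 J/(mol·K).
ΔU = 5.89×41.6×(327−391) = -15500 J.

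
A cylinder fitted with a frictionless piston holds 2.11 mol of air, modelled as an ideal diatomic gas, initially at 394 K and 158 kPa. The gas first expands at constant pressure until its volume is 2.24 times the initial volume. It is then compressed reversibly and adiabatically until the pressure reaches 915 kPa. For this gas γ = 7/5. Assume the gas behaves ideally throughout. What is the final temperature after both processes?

V₁ = nRT₁/P₁ = 2.11×8.314×394/158 = 43.7 L.
Step 1 — Isobaric: P stays 158 kPa; V/T = const ⇒ T₂ = 883 K, V₂ = 98.0 L.
W = PΔV = 158×(98.0−43.7) kPa·L = 8570 J.
ΔU = nCvΔT = 2.11×20.8×(883−394) = 21400 J.
Q = ΔU + W = nCpΔT = 30000 J.
State after step 1: P = 158 kPa, V = 98.0 L, T = 883 K.
Step 2 — Adiabatic: T₂/T₁ = (P₂/P₁)^((γ−1)/γ) ⇒ T₂ = 883×(5.79)^0.286 = 1460 K; V₂ = 27.9 L.
ΔU = nCvΔT = 2.11×20.8×(1460−883) = 25200 J.
Q = 0 for an adiabatic process, so W = −ΔU = -25200 J.
Net over both steps: W = -16700 J, Q = 30000 J, ΔU = 46700 J.

1460 K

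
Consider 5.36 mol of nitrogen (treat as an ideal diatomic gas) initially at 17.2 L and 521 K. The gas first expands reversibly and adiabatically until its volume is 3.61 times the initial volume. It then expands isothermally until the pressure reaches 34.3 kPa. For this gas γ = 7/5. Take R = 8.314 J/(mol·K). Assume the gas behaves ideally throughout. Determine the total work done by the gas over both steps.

49400 J

P₁ = nRT₁/V₁ = 5.36×8.314×521/17.2 = 1350 kPa.
Step 1 — Adiabatic: TV^(γ−1) = const ⇒ T₂ = 521×(0.277)^0.400 = 312 K; PV^γ = const ⇒ P₂ = 224 kPa.
ΔU = nCvΔT = 5.36×20.8×(312−521) = -23300 J.
Q = 0 for an adiabatic process, so W = −ΔU = 23300 J.
State after step 1: P = 224 kPa, V = 62.1 L, T = 312 K.
Step 2 — Isothermal: T stays 312 K; PV = const ⇒ V₂ = 405 L, P₂ = 34.3 kPa.
ΔU = 0 (ideal gas, T constant).
W = nRT ln(V₂/V₁) = 5.36×8.314×312×ln(6.52) = 26100 J.
Q = ΔU + W = 26100 J.
Net over both steps: W = 49400 J, Q = 26100 J, ΔU = -23300 J.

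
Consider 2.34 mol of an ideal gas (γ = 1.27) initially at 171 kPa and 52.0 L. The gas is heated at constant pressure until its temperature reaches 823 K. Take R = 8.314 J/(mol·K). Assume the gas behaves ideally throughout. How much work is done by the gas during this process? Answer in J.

T₁ = P₁V₁/(nR) = 171×52.0/(2.34×8.314) = 457 K.
Isobaric: P stays 171 kPa; V/T = const ⇒ T₂ = 823 K, V₂ = 93.6 L.
W = PΔV = 171×(93.6−52.0) kPa·L = 7120 J.

7120 J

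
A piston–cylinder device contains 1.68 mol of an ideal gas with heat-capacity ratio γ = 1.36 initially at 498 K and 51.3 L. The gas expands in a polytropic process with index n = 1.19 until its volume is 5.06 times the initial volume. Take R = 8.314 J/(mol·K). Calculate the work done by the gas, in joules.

9710 J

P₁ = nRT₁/V₁ = 1.68×8.314×498/51.3 = 136 kPa.
Polytropic n=1.19: T₂ = T₁(V₁/V₂)^(n−1) = 498×(0.198)^0.19 = 366 K; P₂ = P₁(V₁/V₂)^n = 19.7 kPa.
W = (P₁V₁−P₂V₂)/(n−1) = (136×51.3−19.7×260)/0.19 = 9710 J.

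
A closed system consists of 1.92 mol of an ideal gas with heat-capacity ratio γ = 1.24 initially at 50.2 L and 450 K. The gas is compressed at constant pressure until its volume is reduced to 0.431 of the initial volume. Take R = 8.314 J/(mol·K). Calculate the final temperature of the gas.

P₁ = nRT₁/V₁ = 1.92×8.314×450/50.2 = 143 kPa.
Isobaric: P stays 143 kPa; V/T = const ⇒ T₂ = 194 K, V₂ = 21.6 L.

194 K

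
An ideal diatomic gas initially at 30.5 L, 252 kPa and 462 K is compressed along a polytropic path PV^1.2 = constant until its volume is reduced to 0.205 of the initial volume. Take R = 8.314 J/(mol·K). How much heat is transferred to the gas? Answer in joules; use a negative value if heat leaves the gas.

n = P₁V₁/(RT₁) = 252×30.5/(8.314×462) = 2.00 mol.
Polytropic n=1.2: T₂ = T₁(V₁/V₂)^(n−1) = 462×(4.88)^0.20 = 634 K; P₂ = P₁(V₁/V₂)^n = 1690 kPa.
W = (P₁V₁−P₂V₂)/(n−1) = (252×30.5−1690×6.25)/0.20 = -14300 J.
ΔU = nCvΔT = 2.00×20.8×(634−462) = 7170 J.
Q = ΔU + W = -7170 J.

-7170 J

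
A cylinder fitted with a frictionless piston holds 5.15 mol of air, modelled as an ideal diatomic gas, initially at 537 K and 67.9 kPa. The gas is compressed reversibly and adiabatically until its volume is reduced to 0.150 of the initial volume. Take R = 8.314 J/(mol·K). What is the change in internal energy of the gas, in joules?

V₁ = nRT₁/P₁ = 5.15×8.314×537/67.9 = 339 L.
Adiabatic: TV^(γ−1) = const ⇒ T₂ = 537×(6.67)^0.400 = 1150 K; PV^γ = const ⇒ P₂ = 967 kPa.
For an ideal gas ΔU = nCvΔT with Cv = (5/2)R = 20.8 J/(mol·K).
ΔU = 5.15×20.8×(1150−537) = 65300 J.

65300 J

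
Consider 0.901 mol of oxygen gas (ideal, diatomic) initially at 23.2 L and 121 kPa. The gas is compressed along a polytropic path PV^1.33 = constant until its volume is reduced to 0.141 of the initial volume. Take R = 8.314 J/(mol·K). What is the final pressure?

1640 kPa

T₁ = P₁V₁/(nR) = 121×23.2/(0.901×8.314) = 375 K.
Polytropic n=1.33: T₂ = T₁(V₁/V₂)^(n−1) = 375×(7.09)^0.33 = 715 K; P₂ = P₁(V₁/V₂)^n = 1640 kPa.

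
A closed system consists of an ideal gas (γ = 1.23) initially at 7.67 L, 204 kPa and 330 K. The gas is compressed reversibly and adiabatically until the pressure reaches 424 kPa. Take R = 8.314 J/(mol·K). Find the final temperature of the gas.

Adiabatic: T₂/T₁ = (P₂/P₁)^((γ−1)/γ) ⇒ T₂ = 330×(2.08)^0.187 = 378 K; V₂ = 4.23 L.

378 K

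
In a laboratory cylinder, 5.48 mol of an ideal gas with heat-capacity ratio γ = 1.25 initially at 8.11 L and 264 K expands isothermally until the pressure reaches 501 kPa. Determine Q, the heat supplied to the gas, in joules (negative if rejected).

P₁ = nRT₁/V₁ = 5.48×8.314×264/8.11 = 1480 kPa.
Isothermal: T stays 264 K; PV = const ⇒ V₂ = 24.0 L, P₂ = 501 kPa.
ΔU = 0 (ideal gas, T constant).
W = nRT ln(V₂/V₁) = 5.48×8.314×264×ln(2.96) = 13100 J.
Q = ΔU + W = 13100 J.

13100 J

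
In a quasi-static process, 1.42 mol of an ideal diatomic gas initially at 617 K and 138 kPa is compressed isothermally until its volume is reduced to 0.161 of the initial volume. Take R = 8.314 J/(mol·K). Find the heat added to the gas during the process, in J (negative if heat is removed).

V₁ = nRT₁/P₁ = 1.42×8.314×617/138 = 52.8 L.
Isothermal: T stays 617 K; PV = const ⇒ V₂ = 8.50 L, P₂ = 857 kPa.
ΔU = 0 (ideal gas, T constant).
W = nRT ln(V₂/V₁) = 1.42×8.314×617×ln(0.161) = -13300 J.
Q = ΔU + W = -13300 J.

-13300 J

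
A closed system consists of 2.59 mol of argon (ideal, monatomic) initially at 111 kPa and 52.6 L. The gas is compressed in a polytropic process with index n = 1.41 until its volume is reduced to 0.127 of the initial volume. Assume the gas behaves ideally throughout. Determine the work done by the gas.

T₁ = P₁V₁/(nR) = 111×52.6/(2.59×8.314) = 271 K.
Polytropic n=1.41: T₂ = T₁(V₁/V₂)^(n−1) = 271×(7.87)^0.41 = 632 K; P₂ = P₁(V₁/V₂)^n = 2040 kPa.
W = (P₁V₁−P₂V₂)/(n−1) = (111×52.6−2040×6.68)/0.41 = -18900 J.

-18900 J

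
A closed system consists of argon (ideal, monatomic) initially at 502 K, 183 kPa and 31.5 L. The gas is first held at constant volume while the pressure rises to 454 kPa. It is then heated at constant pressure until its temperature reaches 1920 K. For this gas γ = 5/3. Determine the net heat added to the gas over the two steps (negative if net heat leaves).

n = P₁V₁/(RT₁) = 183×31.5/(8.314×502) = 1.38 mol.
Step 1 — Isochoric: V stays 31.5 L; P/T = const ⇒ T₂ = 1250 K, P₂ = 454 kPa.
W = 0 (no volume change).
ΔU = nCvΔT = 1.38×12.5×(1250−502) = 12800 J.
Q = ΔU = 12800 J.
State after step 1: P = 454 kPa, V = 31.5 L, T = 1250 K.
Step 2 — Isobaric: P stays 454 kPa; V/T = const ⇒ T₂ = 1920 K, V₂ = 48.6 L.
W = PΔV = 454×(48.6−31.5) kPa·L = 7750 J.
ΔU = nCvΔT = 1.38×12.5×(1920−1250) = 11600 J.
Q = ΔU + W = nCpΔT = 19400 J.
Net over both steps: W = 7750 J, Q = 32200 J, ΔU = 24400 J.

32200 J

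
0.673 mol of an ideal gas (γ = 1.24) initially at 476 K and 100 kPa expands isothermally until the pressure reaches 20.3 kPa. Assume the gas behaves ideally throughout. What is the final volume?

V₁ = nRT₁/P₁ = 0.673×8.314×476/100 = 26.6 L.
Isothermal: T stays 476 K; PV = const ⇒ V₂ = 131 L, P₂ = 20.3 kPa.

131 L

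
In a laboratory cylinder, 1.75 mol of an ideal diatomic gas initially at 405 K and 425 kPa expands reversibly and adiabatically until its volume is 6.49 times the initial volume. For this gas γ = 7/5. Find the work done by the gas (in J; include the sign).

V₁ = nRT₁/P₁ = 1.75×8.314×405/425 = 13.9 L.
Adiabatic: TV^(γ−1) = const ⇒ T₂ = 405×(0.154)^0.400 = 192 K; PV^γ = const ⇒ P₂ = 31.0 kPa.
ΔU = nCvΔT = 1.75×20.8×(192−405) = -7760 J.
Q = 0 for an adiabatic process, so W = −ΔU = 7760 J.

7760 J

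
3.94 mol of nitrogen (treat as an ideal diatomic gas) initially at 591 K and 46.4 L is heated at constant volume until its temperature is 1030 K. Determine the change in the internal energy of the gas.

36000 J

P₁ = nRT₁/V₁ = 3.94×8.314×591/46.4 = 417 kPa.
Isochoric: V stays 46.4 L; P/T = const ⇒ T₂ = 1030 K, P₂ = 727 kPa.
For an ideal gas ΔU = nCvΔT with Cv = (5/2)R = 20.8 J/(mol·K).
ΔU = 3.94×20.8×(1030−591) = 36000 J.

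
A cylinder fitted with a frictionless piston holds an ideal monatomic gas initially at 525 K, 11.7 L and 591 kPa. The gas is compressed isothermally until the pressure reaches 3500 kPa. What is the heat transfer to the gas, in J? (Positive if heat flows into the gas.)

-12300 J

n = P₁V₁/(RT₁) = 591×11.7/(8.314×525) = 1.58 mol.
Isothermal: T stays 525 K; PV = const ⇒ V₂ = 1.98 L, P₂ = 3500 kPa.
ΔU = 0 (ideal gas, T constant).
W = nRT ln(V₂/V₁) = 1.58×8.314×525×ln(0.169) = -12300 J.
Q = ΔU + W = -12300 J.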